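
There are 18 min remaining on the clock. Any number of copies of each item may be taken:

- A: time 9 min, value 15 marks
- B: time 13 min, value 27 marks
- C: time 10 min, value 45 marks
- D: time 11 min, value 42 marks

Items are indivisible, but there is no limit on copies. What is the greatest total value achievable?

Best value-per-unit is C at 45/10, and filling with it alone uses time 1×10=10. No mix of the others beats 1×45 = 45.

45 marks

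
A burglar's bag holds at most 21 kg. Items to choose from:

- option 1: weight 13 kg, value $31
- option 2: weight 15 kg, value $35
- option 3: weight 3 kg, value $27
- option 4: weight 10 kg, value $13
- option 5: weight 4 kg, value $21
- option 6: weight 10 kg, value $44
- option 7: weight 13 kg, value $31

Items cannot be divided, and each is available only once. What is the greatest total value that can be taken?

This is a 0/1 knapsack; check combinations near the capacity.
- option 3+option 5+option 6: weight 3+4+10=17, value 27+21+44=92
- option 1+option 3+option 5: weight 13+3+4=20, value 31+27+21=79
- option 3+option 5+option 7: weight 3+4+13=20, value 27+21+31=79
- option 3+option 6: weight 3+10=13, value 27+44=71
Best: $92.

$92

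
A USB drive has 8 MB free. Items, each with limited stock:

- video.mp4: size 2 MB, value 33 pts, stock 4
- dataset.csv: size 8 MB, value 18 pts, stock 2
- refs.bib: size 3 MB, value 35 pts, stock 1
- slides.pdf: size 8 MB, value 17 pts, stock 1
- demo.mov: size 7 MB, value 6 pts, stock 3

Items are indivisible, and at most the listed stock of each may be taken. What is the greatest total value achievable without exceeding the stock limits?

132 pts

Best selections within size 8 and stock limits:
- 4×video.mp4: size 8, value 132
- 2×video.mp4 + 1×refs.bib: size 7, value 101
- 3×video.mp4: size 6, value 99
Best: 132 pts.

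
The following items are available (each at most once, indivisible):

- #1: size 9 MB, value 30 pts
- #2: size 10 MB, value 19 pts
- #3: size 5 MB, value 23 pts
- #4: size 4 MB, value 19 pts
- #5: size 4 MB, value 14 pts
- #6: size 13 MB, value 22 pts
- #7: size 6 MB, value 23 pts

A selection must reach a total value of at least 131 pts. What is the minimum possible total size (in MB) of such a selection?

Subsets with value ≥ 131, sorted by total size:
- #1+#3+#4+#5+#6+#7: size 41, value 131
- #1+#2+#3+#4+#6+#7: size 47, value 136
- #1+#2+#3+#5+#6+#7: size 47, value 131
Minimum size: 41 MB.

41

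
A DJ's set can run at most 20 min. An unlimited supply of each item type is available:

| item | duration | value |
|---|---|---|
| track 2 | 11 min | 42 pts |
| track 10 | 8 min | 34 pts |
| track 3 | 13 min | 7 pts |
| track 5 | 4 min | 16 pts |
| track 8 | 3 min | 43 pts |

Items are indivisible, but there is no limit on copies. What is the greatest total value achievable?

258 pts

Best value-per-unit is track 8 at 43/3, and filling with it alone uses duration 6×3=18. No mix of the others beats 6×43 = 258.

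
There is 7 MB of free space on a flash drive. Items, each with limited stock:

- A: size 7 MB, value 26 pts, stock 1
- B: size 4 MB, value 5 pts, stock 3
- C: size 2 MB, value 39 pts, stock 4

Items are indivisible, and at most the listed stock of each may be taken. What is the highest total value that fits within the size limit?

Best selections within size 7 and stock limits:
- 3×C: size 6, value 117
- 2×C: size 4, value 78
Best: 117 pts.

117 pts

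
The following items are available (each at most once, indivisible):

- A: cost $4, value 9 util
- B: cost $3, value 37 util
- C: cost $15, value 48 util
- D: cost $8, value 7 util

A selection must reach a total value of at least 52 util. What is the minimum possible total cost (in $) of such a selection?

15

Subsets with value ≥ 52, sorted by total cost:
- A+B+D: cost 15, value 53
- B+C: cost 18, value 85
- A+C: cost 19, value 57
Minimum cost: 15 $.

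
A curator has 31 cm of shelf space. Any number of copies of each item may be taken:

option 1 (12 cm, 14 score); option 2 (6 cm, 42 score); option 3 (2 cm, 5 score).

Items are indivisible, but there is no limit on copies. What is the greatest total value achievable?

Best value-per-unit is option 2 at 42/6, and filling with it alone uses length 5×6=30. No mix of the others beats 5×42 = 210.

210 score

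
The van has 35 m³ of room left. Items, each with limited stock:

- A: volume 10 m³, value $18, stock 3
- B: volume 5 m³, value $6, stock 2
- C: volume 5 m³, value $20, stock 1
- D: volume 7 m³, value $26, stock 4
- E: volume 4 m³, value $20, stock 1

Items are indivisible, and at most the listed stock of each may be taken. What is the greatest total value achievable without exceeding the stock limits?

$124

Best selections within volume 35 and stock limits:
- 4×D + 1×E: volume 32, value 124
- 1×C + 4×D: volume 33, value 124
Best: $124.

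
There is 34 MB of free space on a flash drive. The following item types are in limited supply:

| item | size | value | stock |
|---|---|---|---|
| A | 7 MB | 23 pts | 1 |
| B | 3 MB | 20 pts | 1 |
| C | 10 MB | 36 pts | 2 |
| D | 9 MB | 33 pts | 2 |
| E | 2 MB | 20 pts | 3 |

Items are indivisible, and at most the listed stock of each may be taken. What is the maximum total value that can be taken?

Top feasible selections:
- 1×A + 1×B + 2×D + 3×E: size 34, value 169
- 1×C + 2×D + 3×E: size 34, value 162
- 1×A + 2×C + 3×E: size 33, value 155
Best: 169 pts.

169 pts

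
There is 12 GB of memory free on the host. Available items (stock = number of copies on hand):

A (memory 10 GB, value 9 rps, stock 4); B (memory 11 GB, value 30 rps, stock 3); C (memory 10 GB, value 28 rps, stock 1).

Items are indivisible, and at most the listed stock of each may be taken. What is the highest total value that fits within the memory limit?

Top feasible selections:
- 1×B: memory 11, value 30
- 1×C: memory 10, value 28
- 1×A: memory 10, value 9
Best: 30 rps.

30 rps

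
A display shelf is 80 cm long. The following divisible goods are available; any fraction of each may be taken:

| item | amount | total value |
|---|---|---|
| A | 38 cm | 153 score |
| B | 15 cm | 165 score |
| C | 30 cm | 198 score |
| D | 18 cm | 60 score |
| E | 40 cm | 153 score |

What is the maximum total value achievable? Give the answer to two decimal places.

Take in order of value per unit:
- B (165/15 per unit): all 15 → value 165, running total 165.00
- C (198/30 per unit): all 30 → value 198, running total 363.00
- A (153/38 per unit): 35 of 38 → value 35×153/38 = 140.9211, running total 503.92
Total 503.92.

503.92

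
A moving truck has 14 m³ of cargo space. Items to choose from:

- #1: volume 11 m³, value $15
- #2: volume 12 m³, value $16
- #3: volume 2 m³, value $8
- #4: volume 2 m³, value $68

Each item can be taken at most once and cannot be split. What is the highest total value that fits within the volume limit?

Check high-value combinations within 14 m³:
- #2+#4: volume 12+2=14, value 16+68=84
- #1+#4: volume 11+2=13, value 15+68=83
- #3+#4: volume 2+2=4, value 8+68=76
- #4: volume 2, value 68
- #2+#3: volume 12+2=14, value 16+8=24
Best: $84.

$84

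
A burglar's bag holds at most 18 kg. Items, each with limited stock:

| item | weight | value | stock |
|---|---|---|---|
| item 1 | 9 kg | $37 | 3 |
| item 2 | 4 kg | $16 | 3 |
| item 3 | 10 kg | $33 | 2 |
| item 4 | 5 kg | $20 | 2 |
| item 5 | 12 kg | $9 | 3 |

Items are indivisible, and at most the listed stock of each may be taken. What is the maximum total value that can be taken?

$74

Top feasible selections:
- 2×item 1: weight 18, value 74
- 1×item 1 + 1×item 2 + 1×item 4: weight 18, value 73
- 2×item 2 + 2×item 4: weight 18, value 72
Best: $74.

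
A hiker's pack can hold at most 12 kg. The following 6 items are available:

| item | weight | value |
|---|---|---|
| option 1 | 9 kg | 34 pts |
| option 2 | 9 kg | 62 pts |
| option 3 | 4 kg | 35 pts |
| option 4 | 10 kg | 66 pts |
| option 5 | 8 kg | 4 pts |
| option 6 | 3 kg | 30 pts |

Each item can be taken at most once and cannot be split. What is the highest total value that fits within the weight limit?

Check high-value combinations within 12 kg:
- option 2+option 6: weight 9+3=12, value 62+30=92
- option 4: weight 10, value 66
- option 3+option 6: weight 4+3=7, value 35+30=65
- option 1+option 6: weight 9+3=12, value 34+30=64
- option 2: weight 9, value 62
Best: 92 pts.

92 pts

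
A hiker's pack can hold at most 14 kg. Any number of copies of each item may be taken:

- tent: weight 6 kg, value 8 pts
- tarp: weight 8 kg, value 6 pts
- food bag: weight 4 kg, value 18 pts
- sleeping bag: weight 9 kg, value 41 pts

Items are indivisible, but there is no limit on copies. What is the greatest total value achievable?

59 pts

Best value-per-unit is sleeping bag at 41/9; filling with it alone gives 1×41 = 41.
Optimal mix: 1×food bag + 1×sleeping bag → weight 13, value 59.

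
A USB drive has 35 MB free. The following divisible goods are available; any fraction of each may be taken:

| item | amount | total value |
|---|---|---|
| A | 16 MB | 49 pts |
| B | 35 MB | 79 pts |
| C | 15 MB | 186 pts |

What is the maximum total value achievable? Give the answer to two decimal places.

244.03

Take in order of value per unit:
- C (186/15 per unit): all 15 → value 186, running total 186.00
- A (49/16 per unit): all 16 → value 49, running total 235.00
- B (79/35 per unit): 4 of 35 → value 4×79/35 = 9.0286, running total 244.03
Total 244.03.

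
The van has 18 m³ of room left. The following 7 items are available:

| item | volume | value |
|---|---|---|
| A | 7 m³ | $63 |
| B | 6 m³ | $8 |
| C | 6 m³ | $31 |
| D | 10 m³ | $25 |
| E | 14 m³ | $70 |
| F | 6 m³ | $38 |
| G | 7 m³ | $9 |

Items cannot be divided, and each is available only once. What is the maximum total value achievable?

Check high-value combinations within 18 m³:
- A+F: volume 7+6=13, value 63+38=101
- A+C: volume 7+6=13, value 63+31=94
- A+D: volume 7+10=17, value 63+25=88
Best: $101.

$101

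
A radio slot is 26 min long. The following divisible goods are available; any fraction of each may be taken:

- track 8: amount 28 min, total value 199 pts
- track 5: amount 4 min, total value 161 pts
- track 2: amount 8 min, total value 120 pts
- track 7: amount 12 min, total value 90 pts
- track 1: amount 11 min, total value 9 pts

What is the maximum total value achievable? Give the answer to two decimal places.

Take in order of value per unit:
- track 5 (161/4 per unit): all 4 → value 161, running total 161.00
- track 2 (120/8 per unit): all 8 → value 120, running total 281.00
- track 7 (90/12 per unit): all 12 → value 90, running total 371.00
- track 8 (199/28 per unit): 2 of 28 → value 2×199/28 = 14.2143, running total 385.21
Total 385.21.

385.21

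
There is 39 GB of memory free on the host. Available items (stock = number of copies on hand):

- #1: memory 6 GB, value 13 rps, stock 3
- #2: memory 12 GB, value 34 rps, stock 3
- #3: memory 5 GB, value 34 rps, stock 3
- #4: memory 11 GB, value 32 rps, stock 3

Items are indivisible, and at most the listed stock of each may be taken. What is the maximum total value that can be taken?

Top feasible selections:
- 2×#2 + 3×#3: memory 39, value 170
- 1×#2 + 3×#3 + 1×#4: memory 38, value 168
- 3×#3 + 2×#4: memory 37, value 166
Best: 170 rps.

170 rps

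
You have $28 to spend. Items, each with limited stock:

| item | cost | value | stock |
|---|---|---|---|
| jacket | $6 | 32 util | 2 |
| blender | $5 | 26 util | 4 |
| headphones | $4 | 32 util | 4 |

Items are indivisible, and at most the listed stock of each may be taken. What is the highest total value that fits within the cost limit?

192 util

Top feasible selections:
- 2×jacket + 4×headphones: cost 28, value 192
- 1×jacket + 1×blender + 4×headphones: cost 27, value 186
Best: 192 util.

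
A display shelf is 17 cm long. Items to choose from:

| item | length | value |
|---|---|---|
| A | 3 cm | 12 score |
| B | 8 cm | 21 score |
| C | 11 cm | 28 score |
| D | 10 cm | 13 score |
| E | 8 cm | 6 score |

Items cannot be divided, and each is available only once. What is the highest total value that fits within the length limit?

40 score

Check high-value combinations within 17 cm:
- A+C: length 3+11=14, value 12+28=40
- A+B: length 3+8=11, value 12+21=33
- C: length 11, value 28
- B+E: length 8+8=16, value 21+6=27
Best: 40 score.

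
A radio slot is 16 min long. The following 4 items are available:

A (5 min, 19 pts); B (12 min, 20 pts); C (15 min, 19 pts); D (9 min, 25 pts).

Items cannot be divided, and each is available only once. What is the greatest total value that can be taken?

This is a 0/1 knapsack; check combinations near the capacity.
- A+D: duration 5+9=14, value 19+25=44
- D: duration 9, value 25
- B: duration 12, value 20
- A: duration 5, value 19
- C: duration 15, value 19
Best: 44 pts.

44 pts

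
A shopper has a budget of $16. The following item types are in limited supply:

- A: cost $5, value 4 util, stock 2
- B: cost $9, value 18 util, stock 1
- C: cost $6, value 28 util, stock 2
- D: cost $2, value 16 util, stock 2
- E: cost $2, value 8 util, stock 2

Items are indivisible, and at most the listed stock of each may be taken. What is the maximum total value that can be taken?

Top feasible selections:
- 2×C + 2×D: cost 16, value 88
- 2×C + 1×D + 1×E: cost 16, value 80
Best: 88 util.

88 util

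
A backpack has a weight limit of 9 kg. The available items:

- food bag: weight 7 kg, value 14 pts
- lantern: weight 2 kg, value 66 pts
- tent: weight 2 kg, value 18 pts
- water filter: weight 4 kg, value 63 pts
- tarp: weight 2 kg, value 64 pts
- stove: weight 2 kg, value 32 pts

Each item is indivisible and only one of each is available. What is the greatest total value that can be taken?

193 pts

Check high-value combinations within 9 kg:
- lantern+water filter+tarp: weight 2+4+2=8, value 66+63+64=193
- lantern+tent+tarp+stove: weight 2+2+2+2=8, value 66+18+64+32=180
- lantern+tarp+stove: weight 2+2+2=6, value 66+64+32=162
- lantern+water filter+stove: weight 2+4+2=8, value 66+63+32=161
- water filter+tarp+stove: weight 4+2+2=8, value 63+64+32=159
Best: 193 pts.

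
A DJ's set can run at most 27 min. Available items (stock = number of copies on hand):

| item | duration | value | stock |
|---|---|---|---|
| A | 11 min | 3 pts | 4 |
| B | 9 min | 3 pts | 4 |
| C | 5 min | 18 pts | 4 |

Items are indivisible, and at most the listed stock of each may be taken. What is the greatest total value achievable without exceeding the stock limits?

72 pts

Best selections within duration 27 and stock limits:
- 4×C: duration 20, value 72
- 1×B + 3×C: duration 24, value 57
Best: 72 pts.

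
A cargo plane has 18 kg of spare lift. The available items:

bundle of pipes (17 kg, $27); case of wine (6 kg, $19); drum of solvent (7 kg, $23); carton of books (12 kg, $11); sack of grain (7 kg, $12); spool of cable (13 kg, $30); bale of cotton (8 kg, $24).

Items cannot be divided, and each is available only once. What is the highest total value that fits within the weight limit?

Check high-value combinations within 18 kg:
- drum of solvent+bale of cotton: weight 7+8=15, value 23+24=47
- case of wine+bale of cotton: weight 6+8=14, value 19+24=43
- case of wine+drum of solvent: weight 6+7=13, value 19+23=42
- sack of grain+bale of cotton: weight 7+8=15, value 12+24=36
Best: $47.

$47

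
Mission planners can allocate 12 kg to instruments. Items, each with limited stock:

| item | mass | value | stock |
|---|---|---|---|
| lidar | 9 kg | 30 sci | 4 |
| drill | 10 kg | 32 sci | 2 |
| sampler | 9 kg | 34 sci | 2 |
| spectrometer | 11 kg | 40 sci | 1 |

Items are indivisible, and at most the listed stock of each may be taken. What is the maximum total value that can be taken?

40 sci

Best selections within mass 12 and stock limits:
- 1×spectrometer: mass 11, value 40
- 1×sampler: mass 9, value 34
Best: 40 sci.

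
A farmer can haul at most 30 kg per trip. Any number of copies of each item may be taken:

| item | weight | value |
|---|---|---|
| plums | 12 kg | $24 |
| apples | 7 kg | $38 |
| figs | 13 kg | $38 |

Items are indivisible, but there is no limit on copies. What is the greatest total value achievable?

Best value-per-unit is apples at 38/7, and filling with it alone uses weight 4×7=28. No mix of the others beats 4×38 = 152.

$152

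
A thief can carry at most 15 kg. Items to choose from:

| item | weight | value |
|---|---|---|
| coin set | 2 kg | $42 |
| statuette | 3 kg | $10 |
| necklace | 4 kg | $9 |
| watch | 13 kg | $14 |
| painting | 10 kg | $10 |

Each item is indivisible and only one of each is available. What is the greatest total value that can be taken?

$62

Check high-value combinations within 15 kg:
- coin set+statuette+painting: weight 2+3+10=15, value 42+10+10=62
- coin set+statuette+necklace: weight 2+3+4=9, value 42+10+9=61
- coin set+watch: weight 2+13=15, value 42+14=56
- coin set+statuette: weight 2+3=5, value 42+10=52
Best: $62.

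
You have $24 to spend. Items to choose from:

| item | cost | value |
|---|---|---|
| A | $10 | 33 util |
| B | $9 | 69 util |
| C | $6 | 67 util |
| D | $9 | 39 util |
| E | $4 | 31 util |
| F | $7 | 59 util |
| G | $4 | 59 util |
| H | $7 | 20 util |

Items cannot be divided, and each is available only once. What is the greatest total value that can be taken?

226 util

Check high-value combinations within $24:
- B+C+E+G: cost 9+6+4+4=23, value 69+67+31+59=226
- B+E+F+G: cost 9+4+7+4=24, value 69+31+59+59=218
- C+E+F+G: cost 6+4+7+4=21, value 67+31+59+59=216
Best: 226 util.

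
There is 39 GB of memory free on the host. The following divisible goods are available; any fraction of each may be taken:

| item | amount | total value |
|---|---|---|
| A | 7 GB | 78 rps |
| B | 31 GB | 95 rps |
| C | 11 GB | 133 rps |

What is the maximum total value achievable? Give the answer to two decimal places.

275.35

Take in order of value per unit:
- C (133/11 per unit): all 11 → value 133, running total 133.00
- A (78/7 per unit): all 7 → value 78, running total 211.00
- B (95/31 per unit): 21 of 31 → value 21×95/31 = 64.3548, running total 275.35
Total 275.35.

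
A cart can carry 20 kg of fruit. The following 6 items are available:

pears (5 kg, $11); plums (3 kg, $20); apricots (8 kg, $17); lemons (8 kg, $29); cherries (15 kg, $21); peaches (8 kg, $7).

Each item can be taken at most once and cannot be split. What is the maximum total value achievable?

Check high-value combinations within 20 kg:
- plums+apricots+lemons: weight 3+8+8=19, value 20+17+29=66
- pears+plums+lemons: weight 5+3+8=16, value 11+20+29=60
- plums+lemons+peaches: weight 3+8+8=19, value 20+29+7=56
- plums+lemons: weight 3+8=11, value 20+29=49
Best: $66.

$66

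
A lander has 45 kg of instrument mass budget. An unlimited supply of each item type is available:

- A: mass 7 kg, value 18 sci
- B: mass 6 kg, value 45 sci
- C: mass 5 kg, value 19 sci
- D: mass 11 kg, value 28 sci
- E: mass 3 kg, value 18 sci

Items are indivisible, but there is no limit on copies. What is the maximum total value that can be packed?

333 sci

Best value-per-unit is B at 45/6; filling with it alone gives 7×45 = 315.
Optimal mix: 7×B + 1×E → mass 45, value 333.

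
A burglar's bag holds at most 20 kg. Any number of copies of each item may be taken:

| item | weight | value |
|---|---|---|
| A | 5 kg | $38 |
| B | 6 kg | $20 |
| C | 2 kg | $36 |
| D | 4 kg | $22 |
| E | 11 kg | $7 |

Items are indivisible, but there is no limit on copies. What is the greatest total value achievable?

$360

Best value-per-unit is C at 36/2, and filling with it alone uses weight 10×2=20. No mix of the others beats 10×36 = 360.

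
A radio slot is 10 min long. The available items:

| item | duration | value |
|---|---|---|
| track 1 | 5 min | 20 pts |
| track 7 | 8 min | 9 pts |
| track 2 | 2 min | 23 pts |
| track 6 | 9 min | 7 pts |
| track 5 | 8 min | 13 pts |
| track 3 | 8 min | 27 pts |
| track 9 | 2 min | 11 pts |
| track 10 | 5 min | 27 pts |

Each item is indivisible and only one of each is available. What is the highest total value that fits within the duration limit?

Check high-value combinations within 10 min:
- track 2+track 9+track 10: duration 2+2+5=9, value 23+11+27=61
- track 1+track 2+track 9: duration 5+2+2=9, value 20+23+11=54
- track 2+track 10: duration 2+5=7, value 23+27=50
- track 2+track 3: duration 2+8=10, value 23+27=50
Best: 61 pts.

61 pts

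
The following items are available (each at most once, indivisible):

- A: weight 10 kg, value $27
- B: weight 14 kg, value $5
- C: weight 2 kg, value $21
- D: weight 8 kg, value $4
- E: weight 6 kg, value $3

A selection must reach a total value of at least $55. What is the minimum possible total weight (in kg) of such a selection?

26

Subsets with value ≥ 55, sorted by total weight:
- A+C+D+E: weight 26, value 55
- A+B+C+E: weight 32, value 56
- A+B+C+D: weight 34, value 57
- A+B+C+D+E: weight 40, value 60
Minimum weight: 26 kg.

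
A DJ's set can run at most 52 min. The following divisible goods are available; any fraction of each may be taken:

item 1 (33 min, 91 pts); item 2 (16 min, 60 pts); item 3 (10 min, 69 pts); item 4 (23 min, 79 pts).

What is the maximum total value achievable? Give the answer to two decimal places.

216.27

Take in order of value per unit:
- item 3 (69/10 per unit): all 10 → value 69, running total 69.00
- item 2 (60/16 per unit): all 16 → value 60, running total 129.00
- item 4 (79/23 per unit): all 23 → value 79, running total 208.00
- item 1 (91/33 per unit): 3 of 33 → value 3×91/33 = 8.2727, running total 216.27
Total 216.27.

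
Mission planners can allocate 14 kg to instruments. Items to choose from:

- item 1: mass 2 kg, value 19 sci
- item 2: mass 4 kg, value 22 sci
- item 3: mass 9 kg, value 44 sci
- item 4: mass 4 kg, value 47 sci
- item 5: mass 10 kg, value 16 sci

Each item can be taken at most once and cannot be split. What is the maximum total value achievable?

Check high-value combinations within 14 kg:
- item 3+item 4: mass 9+4=13, value 44+47=91
- item 1+item 2+item 4: mass 2+4+4=10, value 19+22+47=88
- item 2+item 4: mass 4+4=8, value 22+47=69
- item 1+item 4: mass 2+4=6, value 19+47=66
Best: 91 sci.

91 sci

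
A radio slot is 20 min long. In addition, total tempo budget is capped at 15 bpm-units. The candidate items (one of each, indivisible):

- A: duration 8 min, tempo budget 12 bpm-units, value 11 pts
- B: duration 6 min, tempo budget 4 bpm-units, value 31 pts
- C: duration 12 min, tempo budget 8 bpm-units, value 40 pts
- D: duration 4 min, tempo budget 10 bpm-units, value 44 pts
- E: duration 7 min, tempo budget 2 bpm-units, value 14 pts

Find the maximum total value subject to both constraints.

Feasible sets respecting both limits:
- B+D: duration 10, tempo budget 14, value 75
- B+C: duration 18, tempo budget 12, value 71
- D+E: duration 11, tempo budget 12, value 58
- C+E: duration 19, tempo budget 10, value 54
Best: 75 pts.

75 pts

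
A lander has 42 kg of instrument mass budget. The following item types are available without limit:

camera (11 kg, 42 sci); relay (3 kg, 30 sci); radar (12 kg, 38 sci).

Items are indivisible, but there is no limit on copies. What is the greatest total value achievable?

420 sci

Best value-per-unit is relay at 30/3, and filling with it alone uses mass 14×3=42. No mix of the others beats 14×30 = 420.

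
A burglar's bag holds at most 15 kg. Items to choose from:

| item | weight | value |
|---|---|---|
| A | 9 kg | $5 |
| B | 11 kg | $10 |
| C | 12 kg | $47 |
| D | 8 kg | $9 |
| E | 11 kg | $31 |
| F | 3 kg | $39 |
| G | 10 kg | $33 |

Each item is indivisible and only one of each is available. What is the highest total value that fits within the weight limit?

$86

This is a 0/1 knapsack; check combinations near the capacity.
- C+F: weight 12+3=15, value 47+39=86
- F+G: weight 3+10=13, value 39+33=72
- E+F: weight 11+3=14, value 31+39=70
- B+F: weight 11+3=14, value 10+39=49
- D+F: weight 8+3=11, value 9+39=48
Best: $86.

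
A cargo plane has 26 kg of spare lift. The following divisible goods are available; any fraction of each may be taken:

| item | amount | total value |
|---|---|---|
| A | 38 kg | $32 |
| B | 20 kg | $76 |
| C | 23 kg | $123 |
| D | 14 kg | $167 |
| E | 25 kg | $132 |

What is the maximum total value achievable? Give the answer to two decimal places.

Take in order of value per unit:
- D (167/14 per unit): all 14 → value 167, running total 167.00
- C (123/23 per unit): 12 of 23 → value 12×123/23 = 64.1739, running total 231.17
Total 231.17.

231.17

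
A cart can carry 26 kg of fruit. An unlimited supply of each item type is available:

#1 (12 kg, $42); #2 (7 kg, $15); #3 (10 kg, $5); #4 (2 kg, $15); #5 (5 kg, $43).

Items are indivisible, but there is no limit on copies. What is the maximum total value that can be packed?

$217

Best value-per-unit is #5 at 43/5; filling with it alone gives 5×43 = 215.
Optimal mix: 3×#4 + 4×#5 → weight 26, value 217.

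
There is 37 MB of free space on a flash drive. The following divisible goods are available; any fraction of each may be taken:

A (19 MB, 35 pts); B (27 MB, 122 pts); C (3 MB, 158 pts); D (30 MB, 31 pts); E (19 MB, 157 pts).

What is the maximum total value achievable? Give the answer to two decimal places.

382.78

Take in order of value per unit:
- C (158/3 per unit): all 3 → value 158, running total 158.00
- E (157/19 per unit): all 19 → value 157, running total 315.00
- B (122/27 per unit): 15 of 27 → value 15×122/27 = 67.7778, running total 382.78
Total 382.78.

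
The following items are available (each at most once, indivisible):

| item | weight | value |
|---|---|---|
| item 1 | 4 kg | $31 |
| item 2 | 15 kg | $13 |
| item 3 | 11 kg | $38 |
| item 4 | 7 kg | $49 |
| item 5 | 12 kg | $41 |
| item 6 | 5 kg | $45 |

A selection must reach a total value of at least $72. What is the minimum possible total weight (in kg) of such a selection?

9

Subsets with value ≥ 72, sorted by total weight:
- item 1+item 6: weight 9, value 76
- item 1+item 4: weight 11, value 80
Minimum weight: 9 kg.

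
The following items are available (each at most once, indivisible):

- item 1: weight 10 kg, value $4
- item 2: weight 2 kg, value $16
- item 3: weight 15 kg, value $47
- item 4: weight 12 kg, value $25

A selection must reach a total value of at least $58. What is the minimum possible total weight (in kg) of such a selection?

Subsets with value ≥ 58, sorted by total weight:
- item 2+item 3: weight 17, value 63
- item 3+item 4: weight 27, value 72
Minimum weight: 17 kg.

17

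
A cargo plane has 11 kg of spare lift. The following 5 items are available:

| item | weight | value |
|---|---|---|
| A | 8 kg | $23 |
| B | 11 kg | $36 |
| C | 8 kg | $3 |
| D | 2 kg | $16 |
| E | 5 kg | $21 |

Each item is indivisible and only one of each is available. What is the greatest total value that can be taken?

$39

Check high-value combinations within 11 kg:
- A+D: weight 8+2=10, value 23+16=39
- D+E: weight 2+5=7, value 16+21=37
- B: weight 11, value 36
- A: weight 8, value 23
- E: weight 5, value 21
Best: $39.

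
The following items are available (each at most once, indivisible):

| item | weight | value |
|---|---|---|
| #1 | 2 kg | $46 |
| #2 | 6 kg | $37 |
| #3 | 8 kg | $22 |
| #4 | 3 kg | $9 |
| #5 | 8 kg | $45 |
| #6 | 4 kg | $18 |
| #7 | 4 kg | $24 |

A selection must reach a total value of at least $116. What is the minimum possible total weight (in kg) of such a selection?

15

Subsets with value ≥ 116, sorted by total weight:
- #1+#2+#4+#7: weight 15, value 116
- #1+#2+#5: weight 16, value 128
- #1+#2+#6+#7: weight 16, value 125
- #1+#4+#5+#7: weight 17, value 124
Minimum weight: 15 kg.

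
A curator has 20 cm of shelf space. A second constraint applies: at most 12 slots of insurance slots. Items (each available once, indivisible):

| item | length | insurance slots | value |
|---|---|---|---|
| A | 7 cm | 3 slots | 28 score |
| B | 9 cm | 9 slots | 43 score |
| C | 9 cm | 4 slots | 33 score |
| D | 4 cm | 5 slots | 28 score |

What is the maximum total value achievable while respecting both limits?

Feasible sets respecting both limits:
- A+C+D: length 20, insurance slots 12, value 89
- A+B: length 16, insurance slots 12, value 71
- A+C: length 16, insurance slots 7, value 61
- C+D: length 13, insurance slots 9, value 61
Best: 89 score.

89 score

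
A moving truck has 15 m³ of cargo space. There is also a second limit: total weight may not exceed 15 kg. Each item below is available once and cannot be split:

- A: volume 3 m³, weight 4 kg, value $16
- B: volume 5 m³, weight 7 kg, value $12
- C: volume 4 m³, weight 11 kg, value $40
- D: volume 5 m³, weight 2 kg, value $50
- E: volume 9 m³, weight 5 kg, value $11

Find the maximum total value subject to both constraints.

$90

Feasible sets respecting both limits:
- C+D: volume 9, weight 13, value 90
- A+B+D: volume 13, weight 13, value 78
- A+D: volume 8, weight 6, value 66
- B+D: volume 10, weight 9, value 62
Best: $90.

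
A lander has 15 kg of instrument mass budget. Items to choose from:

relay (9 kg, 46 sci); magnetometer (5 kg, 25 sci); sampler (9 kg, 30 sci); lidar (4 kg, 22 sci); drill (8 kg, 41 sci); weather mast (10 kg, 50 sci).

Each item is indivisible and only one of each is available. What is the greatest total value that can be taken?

75 sci

This is a 0/1 knapsack; check combinations near the capacity.
- magnetometer+weather mast: mass 5+10=15, value 25+50=75
- lidar+weather mast: mass 4+10=14, value 22+50=72
- relay+magnetometer: mass 9+5=14, value 46+25=71
- relay+lidar: mass 9+4=13, value 46+22=68
- magnetometer+drill: mass 5+8=13, value 25+41=66
Best: 75 sci.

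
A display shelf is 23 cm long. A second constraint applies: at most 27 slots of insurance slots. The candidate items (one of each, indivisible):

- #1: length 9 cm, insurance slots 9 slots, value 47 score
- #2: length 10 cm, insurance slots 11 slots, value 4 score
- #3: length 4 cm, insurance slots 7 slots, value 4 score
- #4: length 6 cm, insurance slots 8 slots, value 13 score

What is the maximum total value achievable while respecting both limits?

64 score

Feasible sets respecting both limits:
- #1+#3+#4: length 19, insurance slots 24, value 64
- #1+#4: length 15, insurance slots 17, value 60
- #1+#2+#3: length 23, insurance slots 27, value 55
- #1+#2: length 19, insurance slots 20, value 51
Best: 64 score.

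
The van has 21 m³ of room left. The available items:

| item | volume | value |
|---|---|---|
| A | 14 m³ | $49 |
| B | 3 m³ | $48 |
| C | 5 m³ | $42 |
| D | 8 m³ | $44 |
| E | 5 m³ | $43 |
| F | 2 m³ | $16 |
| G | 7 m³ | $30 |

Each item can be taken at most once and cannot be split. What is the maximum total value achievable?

$177

Check high-value combinations within 21 m³:
- B+C+D+E: volume 3+5+8+5=21, value 48+42+44+43=177
- B+C+E+G: volume 3+5+5+7=20, value 48+42+43+30=163
- B+D+E+F: volume 3+8+5+2=18, value 48+44+43+16=151
- B+C+D+F: volume 3+5+8+2=18, value 48+42+44+16=150
- B+C+E+F: volume 3+5+5+2=15, value 48+42+43+16=149
Best: $177.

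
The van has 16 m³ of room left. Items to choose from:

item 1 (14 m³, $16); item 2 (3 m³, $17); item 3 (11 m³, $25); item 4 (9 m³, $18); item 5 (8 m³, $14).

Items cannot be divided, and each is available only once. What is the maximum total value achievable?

This is a 0/1 knapsack; check combinations near the capacity.
- item 2+item 3: volume 3+11=14, value 17+25=42
- item 2+item 4: volume 3+9=12, value 17+18=35
- item 2+item 5: volume 3+8=11, value 17+14=31
Best: $42.

$42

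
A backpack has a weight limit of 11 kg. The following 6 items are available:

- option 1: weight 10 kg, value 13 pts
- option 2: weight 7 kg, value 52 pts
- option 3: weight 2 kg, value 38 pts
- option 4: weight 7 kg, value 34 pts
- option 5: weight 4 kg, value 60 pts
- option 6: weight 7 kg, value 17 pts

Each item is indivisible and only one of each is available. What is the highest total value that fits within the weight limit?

Check high-value combinations within 11 kg:
- option 2+option 5: weight 7+4=11, value 52+60=112
- option 3+option 5: weight 2+4=6, value 38+60=98
- option 4+option 5: weight 7+4=11, value 34+60=94
Best: 112 pts.

112 pts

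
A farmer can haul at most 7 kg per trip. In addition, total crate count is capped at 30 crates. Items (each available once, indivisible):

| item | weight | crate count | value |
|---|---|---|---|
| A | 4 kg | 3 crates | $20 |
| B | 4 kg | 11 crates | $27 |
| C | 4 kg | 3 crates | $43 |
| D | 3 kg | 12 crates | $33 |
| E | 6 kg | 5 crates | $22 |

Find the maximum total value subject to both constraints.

Feasible sets respecting both limits:
- C+D: weight 7, crate count 15, value 76
- B+D: weight 7, crate count 23, value 60
- A+D: weight 7, crate count 15, value 53
- C: weight 4, crate count 3, value 43
Best: $76.

$76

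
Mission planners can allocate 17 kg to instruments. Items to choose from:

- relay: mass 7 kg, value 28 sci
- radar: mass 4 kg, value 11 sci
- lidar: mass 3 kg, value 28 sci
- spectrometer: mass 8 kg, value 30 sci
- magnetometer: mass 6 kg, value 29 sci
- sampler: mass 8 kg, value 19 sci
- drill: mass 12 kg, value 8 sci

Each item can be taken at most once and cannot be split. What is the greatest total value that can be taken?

87 sci

Check high-value combinations within 17 kg:
- lidar+spectrometer+magnetometer: mass 3+8+6=17, value 28+30+29=87
- relay+lidar+magnetometer: mass 7+3+6=16, value 28+28+29=85
- lidar+magnetometer+sampler: mass 3+6+8=17, value 28+29+19=76
- radar+lidar+spectrometer: mass 4+3+8=15, value 11+28+30=69
- radar+lidar+magnetometer: mass 4+3+6=13, value 11+28+29=68
Best: 87 sci.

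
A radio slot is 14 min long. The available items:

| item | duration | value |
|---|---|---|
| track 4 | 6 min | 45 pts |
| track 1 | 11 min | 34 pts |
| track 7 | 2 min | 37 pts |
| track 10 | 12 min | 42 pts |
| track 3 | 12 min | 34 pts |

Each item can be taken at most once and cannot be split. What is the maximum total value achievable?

Check high-value combinations within 14 min:
- track 4+track 7: duration 6+2=8, value 45+37=82
- track 7+track 10: duration 2+12=14, value 37+42=79
- track 1+track 7: duration 11+2=13, value 34+37=71
- track 7+track 3: duration 2+12=14, value 37+34=71
- track 4: duration 6, value 45
Best: 82 pts.

82 pts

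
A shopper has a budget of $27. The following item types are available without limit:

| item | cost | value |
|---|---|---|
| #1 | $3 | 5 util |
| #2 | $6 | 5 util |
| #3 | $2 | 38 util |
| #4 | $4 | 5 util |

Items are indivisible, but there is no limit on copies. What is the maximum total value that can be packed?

Best value-per-unit is #3 at 38/2, and filling with it alone uses cost 13×2=26. No mix of the others beats 13×38 = 494.

494 util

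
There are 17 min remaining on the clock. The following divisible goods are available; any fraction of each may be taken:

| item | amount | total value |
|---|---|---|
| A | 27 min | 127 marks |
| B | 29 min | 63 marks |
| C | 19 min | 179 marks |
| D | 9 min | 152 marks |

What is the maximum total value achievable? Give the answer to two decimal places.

227.37

Take in order of value per unit:
- D (152/9 per unit): all 9 → value 152, running total 152.00
- C (179/19 per unit): 8 of 19 → value 8×179/19 = 75.3684, running total 227.37
Total 227.37.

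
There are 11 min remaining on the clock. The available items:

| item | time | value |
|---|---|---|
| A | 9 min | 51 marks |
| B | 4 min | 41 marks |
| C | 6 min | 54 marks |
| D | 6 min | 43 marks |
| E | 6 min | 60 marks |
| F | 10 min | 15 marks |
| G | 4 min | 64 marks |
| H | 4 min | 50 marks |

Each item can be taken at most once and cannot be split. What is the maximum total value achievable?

Check high-value combinations within 11 min:
- E+G: time 6+4=10, value 60+64=124
- C+G: time 6+4=10, value 54+64=118
- G+H: time 4+4=8, value 64+50=114
- E+H: time 6+4=10, value 60+50=110
- D+G: time 6+4=10, value 43+64=107
Best: 124 marks.

124 marks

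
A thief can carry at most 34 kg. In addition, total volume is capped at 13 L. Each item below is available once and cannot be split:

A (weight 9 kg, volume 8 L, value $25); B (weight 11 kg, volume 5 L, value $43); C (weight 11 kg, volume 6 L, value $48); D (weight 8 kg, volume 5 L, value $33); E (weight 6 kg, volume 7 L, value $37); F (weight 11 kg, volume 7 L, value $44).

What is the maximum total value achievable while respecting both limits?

Feasible sets respecting both limits:
- C+F: weight 22, volume 13, value 92
- B+C: weight 22, volume 11, value 91
- B+F: weight 22, volume 12, value 87
Best: $92.

$92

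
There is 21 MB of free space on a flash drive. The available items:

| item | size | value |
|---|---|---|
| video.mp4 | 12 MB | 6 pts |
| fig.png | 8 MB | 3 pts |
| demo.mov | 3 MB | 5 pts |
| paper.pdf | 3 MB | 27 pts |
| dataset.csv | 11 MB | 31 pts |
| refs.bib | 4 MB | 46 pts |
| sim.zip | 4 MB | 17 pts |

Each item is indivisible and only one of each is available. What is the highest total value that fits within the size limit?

109 pts

This is a 0/1 knapsack; check combinations near the capacity.
- demo.mov+paper.pdf+dataset.csv+refs.bib: size 3+3+11+4=21, value 5+27+31+46=109
- paper.pdf+dataset.csv+refs.bib: size 3+11+4=18, value 27+31+46=104
- demo.mov+paper.pdf+refs.bib+sim.zip: size 3+3+4+4=14, value 5+27+46+17=95
- dataset.csv+refs.bib+sim.zip: size 11+4+4=19, value 31+46+17=94
Best: 109 pts.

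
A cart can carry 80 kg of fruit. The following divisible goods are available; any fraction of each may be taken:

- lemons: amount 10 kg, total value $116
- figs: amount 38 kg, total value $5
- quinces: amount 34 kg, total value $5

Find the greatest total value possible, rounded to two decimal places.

125.74

Take in order of value per unit:
- lemons (116/10 per unit): all 10 → value 116, running total 116.00
- quinces (5/34 per unit): all 34 → value 5, running total 121.00
- figs (5/38 per unit): 36 of 38 → value 36×5/38 = 4.7368, running total 125.74
Total 125.74.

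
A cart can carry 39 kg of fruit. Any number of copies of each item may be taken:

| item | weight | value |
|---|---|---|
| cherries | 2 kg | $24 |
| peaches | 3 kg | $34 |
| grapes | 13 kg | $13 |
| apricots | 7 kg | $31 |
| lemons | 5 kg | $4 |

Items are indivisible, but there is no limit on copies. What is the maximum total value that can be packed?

Best value-per-unit is cherries at 24/2; filling with it alone gives 19×24 = 456.
Optimal mix: 18×cherries + 1×peaches → weight 39, value 466.

$466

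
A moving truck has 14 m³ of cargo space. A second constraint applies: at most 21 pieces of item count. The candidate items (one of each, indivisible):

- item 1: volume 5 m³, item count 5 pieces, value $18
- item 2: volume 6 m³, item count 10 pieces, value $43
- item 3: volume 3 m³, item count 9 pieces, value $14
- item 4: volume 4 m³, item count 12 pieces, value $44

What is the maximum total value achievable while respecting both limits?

Feasible sets respecting both limits:
- item 1+item 4: volume 9, item count 17, value 62
- item 1+item 2: volume 11, item count 15, value 61
- item 3+item 4: volume 7, item count 21, value 58
Best: $62.

$62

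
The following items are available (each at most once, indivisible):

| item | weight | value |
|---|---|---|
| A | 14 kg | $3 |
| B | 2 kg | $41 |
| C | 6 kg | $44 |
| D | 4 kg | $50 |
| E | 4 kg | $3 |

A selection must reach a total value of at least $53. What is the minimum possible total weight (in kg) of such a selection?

6

Subsets with value ≥ 53, sorted by total weight:
- B+D: weight 6, value 91
- B+C: weight 8, value 85
Minimum weight: 6 kg.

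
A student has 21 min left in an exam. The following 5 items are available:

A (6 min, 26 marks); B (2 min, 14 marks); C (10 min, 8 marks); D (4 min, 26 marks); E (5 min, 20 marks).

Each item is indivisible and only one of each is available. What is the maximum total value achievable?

86 marks

This is a 0/1 knapsack; check combinations near the capacity.
- A+B+D+E: time 6+2+4+5=17, value 26+14+26+20=86
- A+D+E: time 6+4+5=15, value 26+26+20=72
- B+C+D+E: time 2+10+4+5=21, value 14+8+26+20=68
Best: 86 marks.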